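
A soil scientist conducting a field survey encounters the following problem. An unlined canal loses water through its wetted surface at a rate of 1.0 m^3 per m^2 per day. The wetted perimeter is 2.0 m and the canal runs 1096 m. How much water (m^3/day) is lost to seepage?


S = C * P * L
  = 1.0 * 2.0 * 1096
  = 2192 m^3/day


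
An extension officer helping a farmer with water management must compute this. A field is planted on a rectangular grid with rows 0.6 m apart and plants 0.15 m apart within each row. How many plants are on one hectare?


D = 10000 / (row_sp * plant_sp)
  = 10000 / (0.6 * 0.15)
  = 10000 / 0.0900
  = 111111.11 plants/ha


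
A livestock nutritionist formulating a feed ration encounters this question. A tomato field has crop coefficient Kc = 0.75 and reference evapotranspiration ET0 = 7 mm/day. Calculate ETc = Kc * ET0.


ETc = Kc * ET0
    = 0.75 * 7
    = 5.25 mm/day


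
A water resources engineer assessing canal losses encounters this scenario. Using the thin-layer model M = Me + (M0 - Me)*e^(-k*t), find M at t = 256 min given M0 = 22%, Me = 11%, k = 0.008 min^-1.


M = Me + (M0 - Me) * e^(-k*t)
  = 11 + (22 - 11) * e^(-0.008*256)
  = 11 + 11 * e^(-2.048)
  = 11 + 11 * 0.12899
  = 11 + 1.4189
  = 12.42%


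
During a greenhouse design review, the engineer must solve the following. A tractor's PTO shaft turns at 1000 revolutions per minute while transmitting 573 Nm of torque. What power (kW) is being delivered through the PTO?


P = 2*pi*n*T / 60000
  = 2*pi * 1000 * 573 / 60000
  = 3600265.18 / 60000
  = 60.00 kW


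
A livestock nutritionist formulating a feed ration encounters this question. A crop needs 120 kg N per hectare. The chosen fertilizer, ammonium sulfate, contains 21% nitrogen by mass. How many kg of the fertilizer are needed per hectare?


Rate = N_required / (N_content / 100)
     = 120 / (21 / 100)
     = 120 / 0.21
     = 571.43 kg/ha


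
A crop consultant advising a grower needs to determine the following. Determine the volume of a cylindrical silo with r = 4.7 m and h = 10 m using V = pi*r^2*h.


V = pi * r^2 * h
  = pi * 4.7^2 * 10
  = pi * 22.09 * 10
  = 693.98 m^3


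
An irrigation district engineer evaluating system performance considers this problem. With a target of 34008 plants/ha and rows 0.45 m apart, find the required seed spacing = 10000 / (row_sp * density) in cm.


spacing = 10000 / (row_sp * density)
        = 10000 / (0.45 * 34008)
        = 10000 / 15303.60
        = 0.65344 m = 65.34 cm


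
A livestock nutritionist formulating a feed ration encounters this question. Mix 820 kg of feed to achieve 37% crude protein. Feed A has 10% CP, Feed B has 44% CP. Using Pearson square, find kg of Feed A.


parts_A = CP_b - target = 44 - 37 = 7
parts_B = target - CP_a = 37 - 10 = 27
total_parts = 7 + 27 = 34
Feed A = 820 * 7 / 34 = 168.82 kg
Feed B = 820 * 27 / 34 = 651.18 kg

168.82 kg


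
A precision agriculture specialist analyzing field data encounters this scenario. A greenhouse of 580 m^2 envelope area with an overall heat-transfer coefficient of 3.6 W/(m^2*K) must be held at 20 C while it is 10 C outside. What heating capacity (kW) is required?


dT = 20 - (10) = 10 K
Q = U * A * dT
  = 3.6 * 580 * 10
  = 20880 W = 20.88 kW


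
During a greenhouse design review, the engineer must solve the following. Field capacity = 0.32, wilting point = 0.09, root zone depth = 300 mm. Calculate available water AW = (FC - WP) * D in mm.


AW = (FC - WP) * D
   = (0.32 - 0.09) * 300
   = 0.23 * 300
   = 69 mm


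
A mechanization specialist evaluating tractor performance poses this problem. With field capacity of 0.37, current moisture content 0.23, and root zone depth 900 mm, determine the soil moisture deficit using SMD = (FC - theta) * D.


SMD = (FC - theta) * D
    = (0.37 - 0.23) * 900
    = 0.140 * 900
    = 126 mm


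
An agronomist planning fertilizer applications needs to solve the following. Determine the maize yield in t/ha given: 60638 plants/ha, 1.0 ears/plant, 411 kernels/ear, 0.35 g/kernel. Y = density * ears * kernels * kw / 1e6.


Y = density * ears * kernels * kw
  = 60638 * 1.0 * 411 * 0.35 g/ha
  = 8722776.30 g/ha
  = 8722.78 kg/ha = 8.72 t/ha


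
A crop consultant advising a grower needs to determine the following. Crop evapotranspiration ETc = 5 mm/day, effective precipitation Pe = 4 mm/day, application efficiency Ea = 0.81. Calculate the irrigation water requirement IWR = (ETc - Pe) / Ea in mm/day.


IWR = (ETc - Pe) / Ea
    = (5 - 4) / 0.81
    = 1 / 0.81
    = 1.23 mm/day


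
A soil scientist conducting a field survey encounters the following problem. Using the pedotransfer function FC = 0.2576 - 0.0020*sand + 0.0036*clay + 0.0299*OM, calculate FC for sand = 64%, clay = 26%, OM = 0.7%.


FC = 0.2576 - 0.0020*64 + 0.0036*26 + 0.0299*0.7
   = 0.2576 - 0.1280 + 0.0936 + 0.0209
   = 0.2441


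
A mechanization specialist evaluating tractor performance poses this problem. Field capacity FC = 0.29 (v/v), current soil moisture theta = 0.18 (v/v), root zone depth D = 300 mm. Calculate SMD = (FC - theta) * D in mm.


SMD = (FC - theta) * D
    = (0.29 - 0.18) * 300
    = 0.110 * 300
    = 33 mm


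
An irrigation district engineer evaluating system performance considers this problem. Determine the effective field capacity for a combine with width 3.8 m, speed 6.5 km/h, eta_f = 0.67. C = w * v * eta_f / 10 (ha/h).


C = w * v * eta_f / 10
  = 3.8 * 6.5 * 0.67 / 10
  = 16.55 / 10
  = 1.65 ha/h


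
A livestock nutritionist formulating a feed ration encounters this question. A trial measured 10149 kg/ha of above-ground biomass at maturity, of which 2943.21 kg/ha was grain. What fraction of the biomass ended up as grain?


HI = grain_yield / biomass
   = 2943.21 / 10149
   = 0.29


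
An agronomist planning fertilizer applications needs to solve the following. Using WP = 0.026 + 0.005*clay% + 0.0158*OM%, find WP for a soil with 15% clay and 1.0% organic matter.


WP = 0.026 + 0.005*15 + 0.0158*1.0
   = 0.026 + 0.0750 + 0.0158
   = 0.1168


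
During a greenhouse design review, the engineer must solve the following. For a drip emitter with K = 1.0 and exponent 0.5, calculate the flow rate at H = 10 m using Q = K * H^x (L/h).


Q = K * H^x
  = 1.0 * 10^0.5
  = 1.0 * 3.1623
  = 3.16 L/h


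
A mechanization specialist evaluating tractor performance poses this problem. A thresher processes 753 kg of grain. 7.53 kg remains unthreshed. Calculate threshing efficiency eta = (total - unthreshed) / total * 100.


eta = (total - unthreshed) / total * 100
    = (753 - 7.53) / 753 * 100
    = 745.47 / 753 * 100
    = 99%


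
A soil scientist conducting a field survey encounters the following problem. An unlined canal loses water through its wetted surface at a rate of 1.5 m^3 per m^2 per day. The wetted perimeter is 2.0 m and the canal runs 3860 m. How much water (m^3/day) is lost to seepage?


S = C * P * L
  = 1.5 * 2.0 * 3860
  = 11580 m^3/day


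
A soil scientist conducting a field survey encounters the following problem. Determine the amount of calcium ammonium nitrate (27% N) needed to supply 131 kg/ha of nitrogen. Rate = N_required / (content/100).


Rate = N_required / (N_content / 100)
     = 131 / (27 / 100)
     = 131 / 0.27
     = 485.19 kg/ha


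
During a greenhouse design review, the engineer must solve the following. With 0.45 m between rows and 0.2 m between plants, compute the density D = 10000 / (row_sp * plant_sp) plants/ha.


D = 10000 / (row_sp * plant_sp)
  = 10000 / (0.45 * 0.2)
  = 10000 / 0.0900
  = 111111.11 plants/ha


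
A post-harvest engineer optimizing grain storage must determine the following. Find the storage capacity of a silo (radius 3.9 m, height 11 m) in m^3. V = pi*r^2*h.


V = pi * r^2 * h
  = pi * 3.9^2 * 11
  = pi * 15.21 * 11
  = 525.62 m^3


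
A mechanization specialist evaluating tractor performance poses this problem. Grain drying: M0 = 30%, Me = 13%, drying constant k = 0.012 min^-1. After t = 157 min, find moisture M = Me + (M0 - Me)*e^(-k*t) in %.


M = Me + (M0 - Me) * e^(-k*t)
  = 13 + (30 - 13) * e^(-0.012*157)
  = 13 + 17 * e^(-1.884)
  = 13 + 17 * 0.15198
  = 13 + 2.5837
  = 15.58%


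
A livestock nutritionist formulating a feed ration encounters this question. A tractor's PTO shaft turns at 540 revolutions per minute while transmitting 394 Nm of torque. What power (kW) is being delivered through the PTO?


P = 2*pi*n*T / 60000
  = 2*pi * 540 * 394 / 60000
  = 1336810.51 / 60000
  = 22.28 kW


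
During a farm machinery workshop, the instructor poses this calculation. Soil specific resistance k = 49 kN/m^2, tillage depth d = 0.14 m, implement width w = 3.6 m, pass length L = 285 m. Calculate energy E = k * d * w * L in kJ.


E = k * d * w * L
  = 49 * 0.14 * 3.6 * 285
  = 7038.36 kJ


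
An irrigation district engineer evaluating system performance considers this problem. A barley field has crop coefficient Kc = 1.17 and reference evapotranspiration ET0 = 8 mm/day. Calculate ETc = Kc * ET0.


ETc = Kc * ET0
    = 1.17 * 8
    = 9.36 mm/day


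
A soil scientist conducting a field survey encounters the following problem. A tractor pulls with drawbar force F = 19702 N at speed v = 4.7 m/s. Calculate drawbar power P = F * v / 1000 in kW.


P = F * v / 1000
  = 19702 * 4.7 / 1000
  = 92599.40 / 1000
  = 92.60 kW


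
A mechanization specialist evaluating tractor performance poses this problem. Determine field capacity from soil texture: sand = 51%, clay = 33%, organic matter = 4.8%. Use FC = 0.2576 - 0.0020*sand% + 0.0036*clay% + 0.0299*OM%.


FC = 0.2576 - 0.0020*51 + 0.0036*33 + 0.0299*4.8
   = 0.2576 - 0.1020 + 0.1188 + 0.1435
   = 0.4179


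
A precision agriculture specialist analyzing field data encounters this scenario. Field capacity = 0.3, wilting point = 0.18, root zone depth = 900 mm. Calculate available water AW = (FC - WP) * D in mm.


AW = (FC - WP) * D
   = (0.3 - 0.18) * 900
   = 0.12 * 900
   = 108 mm


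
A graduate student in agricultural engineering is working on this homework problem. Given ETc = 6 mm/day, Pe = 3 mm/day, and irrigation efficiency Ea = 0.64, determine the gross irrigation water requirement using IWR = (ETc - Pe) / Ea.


IWR = (ETc - Pe) / Ea
    = (6 - 3) / 0.64
    = 3 / 0.64
    = 4.69 mm/day


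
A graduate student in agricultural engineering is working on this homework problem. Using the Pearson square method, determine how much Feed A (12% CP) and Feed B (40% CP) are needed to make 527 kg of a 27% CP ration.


parts_A = CP_b - target = 40 - 27 = 13
parts_B = target - CP_a = 27 - 12 = 15
total_parts = 13 + 15 = 28
Feed A = 527 * 13 / 28 = 244.68 kg
Feed B = 527 * 15 / 28 = 282.32 kg

244.68 kg


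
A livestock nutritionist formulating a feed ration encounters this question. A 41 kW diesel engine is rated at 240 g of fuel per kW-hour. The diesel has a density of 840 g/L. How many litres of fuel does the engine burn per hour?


FC = P * BSFC / rho_fuel
   = 41 * 240 / 840
   = 9840 / 840
   = 11.71 L/h


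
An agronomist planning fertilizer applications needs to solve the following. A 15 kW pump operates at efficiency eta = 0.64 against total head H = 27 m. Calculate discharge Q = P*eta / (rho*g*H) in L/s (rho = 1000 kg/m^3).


Q = (P * 1000 * eta) / (rho * g * H)
  = (15 * 1000 * 0.64) / (1000 * 9.81 * 27)
  = 9600 / 264870
  = 0.03624 m^3/s = 36.24 L/s


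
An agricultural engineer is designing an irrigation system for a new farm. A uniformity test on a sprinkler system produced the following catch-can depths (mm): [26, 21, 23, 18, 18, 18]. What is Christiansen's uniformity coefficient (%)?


xbar = 124 / 6 = 20.667
sum|xi - xbar| = 16
CU = 100 * (1 - 16 / (6 * 20.667))
   = 100 * (1 - 0.1290)
   = 87.10%


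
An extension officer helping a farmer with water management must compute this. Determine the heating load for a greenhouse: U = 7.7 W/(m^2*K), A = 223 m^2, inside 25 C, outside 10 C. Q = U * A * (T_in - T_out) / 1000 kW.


dT = 25 - (10) = 15 K
Q = U * A * dT
  = 7.7 * 223 * 15
  = 25756.50 W = 25.76 kW


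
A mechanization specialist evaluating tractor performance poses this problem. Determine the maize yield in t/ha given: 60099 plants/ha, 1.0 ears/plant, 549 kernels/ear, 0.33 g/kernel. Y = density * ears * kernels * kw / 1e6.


Y = density * ears * kernels * kw
  = 60099 * 1.0 * 549 * 0.33 g/ha
  = 10888135.83 g/ha
  = 10888.14 kg/ha = 10.89 t/ha


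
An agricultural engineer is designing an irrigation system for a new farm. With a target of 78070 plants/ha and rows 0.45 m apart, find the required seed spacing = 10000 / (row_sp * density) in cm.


spacing = 10000 / (row_sp * density)
        = 10000 / (0.45 * 78070)
        = 10000 / 35131.50
        = 0.28464 m = 28.46 cm


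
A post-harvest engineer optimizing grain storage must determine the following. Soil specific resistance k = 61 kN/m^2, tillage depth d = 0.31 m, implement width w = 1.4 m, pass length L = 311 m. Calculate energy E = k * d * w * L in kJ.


E = k * d * w * L
  = 61 * 0.31 * 1.4 * 311
  = 8233.41 kJ


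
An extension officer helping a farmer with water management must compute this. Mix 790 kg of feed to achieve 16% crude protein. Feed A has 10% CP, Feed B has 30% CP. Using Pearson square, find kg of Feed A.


parts_A = CP_b - target = 30 - 16 = 14
parts_B = target - CP_a = 16 - 10 = 6
total_parts = 14 + 6 = 20
Feed A = 790 * 14 / 20 = 553 kg
Feed B = 790 * 6 / 20 = 237 kg

553 kg


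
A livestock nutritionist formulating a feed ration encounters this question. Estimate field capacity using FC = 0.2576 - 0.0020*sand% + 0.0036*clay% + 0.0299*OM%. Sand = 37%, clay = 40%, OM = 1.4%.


FC = 0.2576 - 0.0020*37 + 0.0036*40 + 0.0299*1.4
   = 0.2576 - 0.0740 + 0.1440 + 0.0419
   = 0.3695


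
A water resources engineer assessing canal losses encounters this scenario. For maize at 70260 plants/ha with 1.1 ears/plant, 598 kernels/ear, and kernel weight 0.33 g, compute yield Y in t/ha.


Y = density * ears * kernels * kw
  = 70260 * 1.1 * 598 * 0.33 g/ha
  = 15251619.24 g/ha
  = 15251.62 kg/ha = 15.25 t/ha


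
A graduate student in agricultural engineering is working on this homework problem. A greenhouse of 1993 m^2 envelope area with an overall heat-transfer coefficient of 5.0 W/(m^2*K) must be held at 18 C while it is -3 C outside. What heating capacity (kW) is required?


dT = 18 - (-3) = 21 K
Q = U * A * dT
  = 5.0 * 1993 * 21
  = 209265 W = 209.27 kW


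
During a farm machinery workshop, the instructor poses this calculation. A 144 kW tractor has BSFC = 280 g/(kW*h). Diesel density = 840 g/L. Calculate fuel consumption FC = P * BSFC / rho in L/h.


FC = P * BSFC / rho_fuel
   = 144 * 280 / 840
   = 40320 / 840
   = 48 L/h


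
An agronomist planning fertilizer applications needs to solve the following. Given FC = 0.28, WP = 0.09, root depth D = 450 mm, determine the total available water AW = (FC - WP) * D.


AW = (FC - WP) * D
   = (0.28 - 0.09) * 450
   = 0.19 * 450
   = 85.50 mm


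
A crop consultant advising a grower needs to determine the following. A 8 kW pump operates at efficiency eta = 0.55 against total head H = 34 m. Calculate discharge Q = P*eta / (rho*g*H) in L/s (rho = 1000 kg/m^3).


Q = (P * 1000 * eta) / (rho * g * H)
  = (8 * 1000 * 0.55) / (1000 * 9.81 * 34)
  = 4400 / 333540
  = 0.01319 m^3/s = 13.19 L/s


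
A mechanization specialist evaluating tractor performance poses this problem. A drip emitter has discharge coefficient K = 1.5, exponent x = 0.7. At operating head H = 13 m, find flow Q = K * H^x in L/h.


Q = K * H^x
  = 1.5 * 13^0.7
  = 1.5 * 6.0223
  = 9.03 L/h


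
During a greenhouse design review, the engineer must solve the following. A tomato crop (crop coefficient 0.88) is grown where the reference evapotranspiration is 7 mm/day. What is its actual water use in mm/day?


ETc = Kc * ET0
    = 0.88 * 7
    = 6.16 mm/day


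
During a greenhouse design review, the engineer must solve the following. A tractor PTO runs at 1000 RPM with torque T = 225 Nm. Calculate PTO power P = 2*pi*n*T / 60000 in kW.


P = 2*pi*n*T / 60000
  = 2*pi * 1000 * 225 / 60000
  = 1413716.69 / 60000
  = 23.56 kW


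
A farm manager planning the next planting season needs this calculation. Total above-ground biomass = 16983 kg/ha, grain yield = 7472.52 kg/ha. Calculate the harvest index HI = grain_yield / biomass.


HI = grain_yield / biomass
   = 7472.52 / 16983
   = 0.44


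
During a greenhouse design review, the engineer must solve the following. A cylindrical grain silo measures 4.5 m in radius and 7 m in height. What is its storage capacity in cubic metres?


V = pi * r^2 * h
  = pi * 4.5^2 * 7
  = pi * 20.25 * 7
  = 445.32 m^3


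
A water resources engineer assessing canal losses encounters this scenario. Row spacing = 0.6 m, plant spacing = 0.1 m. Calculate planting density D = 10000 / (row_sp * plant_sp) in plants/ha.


D = 10000 / (row_sp * plant_sp)
  = 10000 / (0.6 * 0.1)
  = 10000 / 0.0600
  = 166666.67 plants/ha


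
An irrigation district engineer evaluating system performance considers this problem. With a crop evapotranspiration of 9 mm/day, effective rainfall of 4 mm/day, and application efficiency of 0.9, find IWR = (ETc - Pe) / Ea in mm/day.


IWR = (ETc - Pe) / Ea
    = (9 - 4) / 0.9
    = 5 / 0.9
    = 5.56 mm/day


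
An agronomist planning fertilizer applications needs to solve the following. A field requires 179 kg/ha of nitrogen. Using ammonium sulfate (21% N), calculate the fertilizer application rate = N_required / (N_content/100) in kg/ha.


Rate = N_required / (N_content / 100)
     = 179 / (21 / 100)
     = 179 / 0.21
     = 852.38 kg/ha


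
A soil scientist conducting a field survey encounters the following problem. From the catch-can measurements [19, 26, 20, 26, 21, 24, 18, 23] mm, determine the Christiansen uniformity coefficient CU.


xbar = 177 / 8 = 22.125
sum|xi - xbar| = 21
CU = 100 * (1 - 21 / (8 * 22.125))
   = 100 * (1 - 0.1186)
   = 88.14%


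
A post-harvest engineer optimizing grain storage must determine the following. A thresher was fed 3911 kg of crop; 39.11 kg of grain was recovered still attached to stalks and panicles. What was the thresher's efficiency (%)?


eta = (total - unthreshed) / total * 100
    = (3911 - 39.11) / 3911 * 100
    = 3871.89 / 3911 * 100
    = 99%


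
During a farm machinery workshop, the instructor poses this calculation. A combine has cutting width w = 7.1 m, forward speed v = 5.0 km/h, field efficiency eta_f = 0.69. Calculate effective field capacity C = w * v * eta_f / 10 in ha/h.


C = w * v * eta_f / 10
  = 7.1 * 5.0 * 0.69 / 10
  = 24.50 / 10
  = 2.45 ha/h


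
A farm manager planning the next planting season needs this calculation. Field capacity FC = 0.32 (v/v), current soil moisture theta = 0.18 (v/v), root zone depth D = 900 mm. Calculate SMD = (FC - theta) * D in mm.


SMD = (FC - theta) * D
    = (0.32 - 0.18) * 900
    = 0.140 * 900
    = 126 mm


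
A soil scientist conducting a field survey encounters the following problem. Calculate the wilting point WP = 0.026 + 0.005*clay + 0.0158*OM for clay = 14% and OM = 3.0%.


WP = 0.026 + 0.005*14 + 0.0158*3.0
   = 0.026 + 0.0700 + 0.0474
   = 0.1434


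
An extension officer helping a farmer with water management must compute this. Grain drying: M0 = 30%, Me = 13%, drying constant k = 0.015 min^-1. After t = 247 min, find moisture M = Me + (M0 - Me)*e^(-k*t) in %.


M = Me + (M0 - Me) * e^(-k*t)
  = 13 + (30 - 13) * e^(-0.015*247)
  = 13 + 17 * e^(-3.705)
  = 13 + 17 * 0.02460
  = 13 + 0.4182
  = 13.42%


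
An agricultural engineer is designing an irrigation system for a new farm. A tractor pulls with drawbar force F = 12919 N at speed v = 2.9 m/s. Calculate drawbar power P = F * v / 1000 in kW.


P = F * v / 1000
  = 12919 * 2.9 / 1000
  = 37465.10 / 1000
  = 37.47 kW


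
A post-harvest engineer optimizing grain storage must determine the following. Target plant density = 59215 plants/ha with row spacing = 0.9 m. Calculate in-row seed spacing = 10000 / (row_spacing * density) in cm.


spacing = 10000 / (row_sp * density)
        = 10000 / (0.9 * 59215)
        = 10000 / 53293.50
        = 0.18764 m = 18.76 cm


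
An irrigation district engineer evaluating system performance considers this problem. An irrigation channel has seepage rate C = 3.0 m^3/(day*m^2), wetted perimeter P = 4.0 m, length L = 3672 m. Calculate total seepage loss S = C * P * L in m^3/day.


S = C * P * L
  = 3.0 * 4.0 * 3672
  = 44064 m^3/day


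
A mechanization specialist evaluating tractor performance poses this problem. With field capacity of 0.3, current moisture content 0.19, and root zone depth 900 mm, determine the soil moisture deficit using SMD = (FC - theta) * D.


SMD = (FC - theta) * D
    = (0.3 - 0.19) * 900
    = 0.110 * 900
    = 99 mm


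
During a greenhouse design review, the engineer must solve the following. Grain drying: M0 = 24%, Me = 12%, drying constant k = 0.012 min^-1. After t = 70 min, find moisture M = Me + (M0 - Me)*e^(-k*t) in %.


M = Me + (M0 - Me) * e^(-k*t)
  = 12 + (24 - 12) * e^(-0.012*70)
  = 12 + 12 * e^(-0.840)
  = 12 + 12 * 0.43171
  = 12 + 5.1805
  = 17.18%


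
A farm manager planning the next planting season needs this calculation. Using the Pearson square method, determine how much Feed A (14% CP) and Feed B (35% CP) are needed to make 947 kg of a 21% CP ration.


parts_A = CP_b - target = 35 - 21 = 14
parts_B = target - CP_a = 21 - 14 = 7
total_parts = 14 + 7 = 21
Feed A = 947 * 14 / 21 = 631.33 kg
Feed B = 947 * 7 / 21 = 315.67 kg

631.33 kg


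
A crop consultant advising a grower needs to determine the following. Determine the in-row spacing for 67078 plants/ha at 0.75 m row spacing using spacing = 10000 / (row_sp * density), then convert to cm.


spacing = 10000 / (row_sp * density)
        = 10000 / (0.75 * 67078)
        = 10000 / 50308.50
        = 0.19877 m = 19.88 cm


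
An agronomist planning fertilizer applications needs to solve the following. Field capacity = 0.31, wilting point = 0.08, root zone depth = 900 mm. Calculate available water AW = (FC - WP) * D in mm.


AW = (FC - WP) * D
   = (0.31 - 0.08) * 900
   = 0.23 * 900
   = 207 mm


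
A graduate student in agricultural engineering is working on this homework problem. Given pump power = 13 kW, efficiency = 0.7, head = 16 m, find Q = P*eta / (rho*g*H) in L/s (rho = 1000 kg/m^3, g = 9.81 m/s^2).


Q = (P * 1000 * eta) / (rho * g * H)
  = (13 * 1000 * 0.7) / (1000 * 9.81 * 16)
  = 9100 / 156960
  = 0.05798 m^3/s = 57.98 L/s


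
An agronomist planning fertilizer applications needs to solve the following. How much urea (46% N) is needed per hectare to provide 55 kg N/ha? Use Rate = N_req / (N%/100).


Rate = N_required / (N_content / 100)
     = 55 / (46 / 100)
     = 55 / 0.46
     = 119.57 kg/ha


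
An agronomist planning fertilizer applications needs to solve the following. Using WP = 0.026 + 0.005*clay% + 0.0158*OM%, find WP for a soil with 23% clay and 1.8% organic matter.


WP = 0.026 + 0.005*23 + 0.0158*1.8
   = 0.026 + 0.1150 + 0.0284
   = 0.1694


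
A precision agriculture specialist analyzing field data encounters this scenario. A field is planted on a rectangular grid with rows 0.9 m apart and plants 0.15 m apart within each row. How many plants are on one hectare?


D = 10000 / (row_sp * plant_sp)
  = 10000 / (0.9 * 0.15)
  = 10000 / 0.1350
  = 74074.07 plants/ha


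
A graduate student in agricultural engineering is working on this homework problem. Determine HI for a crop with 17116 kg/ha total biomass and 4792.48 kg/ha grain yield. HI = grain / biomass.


HI = grain_yield / biomass
   = 4792.48 / 17116
   = 0.28


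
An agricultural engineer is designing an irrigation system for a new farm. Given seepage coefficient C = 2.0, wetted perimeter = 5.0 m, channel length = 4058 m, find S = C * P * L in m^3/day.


S = C * P * L
  = 2.0 * 5.0 * 4058
  = 40580 m^3/day


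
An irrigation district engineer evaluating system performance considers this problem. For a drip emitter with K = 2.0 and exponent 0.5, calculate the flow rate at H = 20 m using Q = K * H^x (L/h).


Q = K * H^x
  = 2.0 * 20^0.5
  = 2.0 * 4.4721
  = 8.94 L/h


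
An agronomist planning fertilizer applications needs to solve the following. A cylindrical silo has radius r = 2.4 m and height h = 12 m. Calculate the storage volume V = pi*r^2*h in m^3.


V = pi * r^2 * h
  = pi * 2.4^2 * 12
  = pi * 5.76 * 12
  = 217.15 m^3


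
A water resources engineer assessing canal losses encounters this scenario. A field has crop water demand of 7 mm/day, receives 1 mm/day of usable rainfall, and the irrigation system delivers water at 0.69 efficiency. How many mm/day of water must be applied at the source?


IWR = (ETc - Pe) / Ea
    = (7 - 1) / 0.69
    = 6 / 0.69
    = 8.70 mm/day


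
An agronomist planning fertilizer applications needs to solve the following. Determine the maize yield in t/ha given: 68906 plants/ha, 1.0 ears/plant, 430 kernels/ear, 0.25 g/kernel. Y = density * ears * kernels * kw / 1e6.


Y = density * ears * kernels * kw
  = 68906 * 1.0 * 430 * 0.25 g/ha
  = 7407395 g/ha
  = 7407.40 kg/ha = 7.41 t/ha


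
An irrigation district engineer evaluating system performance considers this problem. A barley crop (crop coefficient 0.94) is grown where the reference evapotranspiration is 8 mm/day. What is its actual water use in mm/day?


ETc = Kc * ET0
    = 0.94 * 8
    = 7.52 mm/day


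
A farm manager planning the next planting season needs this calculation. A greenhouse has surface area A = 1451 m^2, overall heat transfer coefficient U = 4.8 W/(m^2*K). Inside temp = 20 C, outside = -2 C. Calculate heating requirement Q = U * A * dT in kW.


dT = 20 - (-2) = 22 K
Q = U * A * dT
  = 4.8 * 1451 * 22
  = 153225.60 W = 153.23 kW


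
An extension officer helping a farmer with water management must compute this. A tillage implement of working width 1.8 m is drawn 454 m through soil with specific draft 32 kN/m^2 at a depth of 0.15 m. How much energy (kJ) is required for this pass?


E = k * d * w * L
  = 32 * 0.15 * 1.8 * 454
  = 3922.56 kJ


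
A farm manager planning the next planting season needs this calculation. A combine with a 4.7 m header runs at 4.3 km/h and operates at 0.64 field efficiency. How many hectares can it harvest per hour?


C = w * v * eta_f / 10
  = 4.7 * 4.3 * 0.64 / 10
  = 12.93 / 10
  = 1.29 ha/h


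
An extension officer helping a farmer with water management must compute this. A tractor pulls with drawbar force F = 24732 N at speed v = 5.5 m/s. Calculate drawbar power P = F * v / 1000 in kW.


P = F * v / 1000
  = 24732 * 5.5 / 1000
  = 136026 / 1000
  = 136.03 kW


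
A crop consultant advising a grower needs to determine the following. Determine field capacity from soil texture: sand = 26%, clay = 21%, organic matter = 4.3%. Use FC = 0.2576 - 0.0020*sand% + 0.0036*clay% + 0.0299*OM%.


FC = 0.2576 - 0.0020*26 + 0.0036*21 + 0.0299*4.3
   = 0.2576 - 0.0520 + 0.0756 + 0.1286
   = 0.4098


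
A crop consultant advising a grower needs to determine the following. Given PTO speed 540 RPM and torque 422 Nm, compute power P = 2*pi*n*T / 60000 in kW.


P = 2*pi*n*T / 60000
  = 2*pi * 540 * 422 / 60000
  = 1431812.27 / 60000
  = 23.86 kW


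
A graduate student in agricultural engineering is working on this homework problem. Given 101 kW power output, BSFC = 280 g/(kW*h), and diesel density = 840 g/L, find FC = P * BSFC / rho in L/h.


FC = P * BSFC / rho_fuel
   = 101 * 280 / 840
   = 28280 / 840
   = 33.67 L/h


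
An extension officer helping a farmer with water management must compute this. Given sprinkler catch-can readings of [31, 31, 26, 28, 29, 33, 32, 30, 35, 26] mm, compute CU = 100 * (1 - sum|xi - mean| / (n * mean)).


xbar = 301 / 10 = 30.100
sum|xi - xbar| = 23
CU = 100 * (1 - 23 / (10 * 30.100))
   = 100 * (1 - 0.0764)
   = 92.36%


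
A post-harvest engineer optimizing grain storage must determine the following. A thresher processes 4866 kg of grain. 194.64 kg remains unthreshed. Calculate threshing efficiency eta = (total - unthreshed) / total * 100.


eta = (total - unthreshed) / total * 100
    = (4866 - 194.64) / 4866 * 100
    = 4671.36 / 4866 * 100
    = 96%


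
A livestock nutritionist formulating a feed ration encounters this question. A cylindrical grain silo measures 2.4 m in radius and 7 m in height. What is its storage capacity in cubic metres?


V = pi * r^2 * h
  = pi * 2.4^2 * 7
  = pi * 5.76 * 7
  = 126.67 m^3


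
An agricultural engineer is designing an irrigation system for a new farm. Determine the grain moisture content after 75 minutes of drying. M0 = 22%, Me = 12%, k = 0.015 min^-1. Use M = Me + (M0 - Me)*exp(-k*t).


M = Me + (M0 - Me) * e^(-k*t)
  = 12 + (22 - 12) * e^(-0.015*75)
  = 12 + 10 * e^(-1.125)
  = 12 + 10 * 0.32465
  = 12 + 3.2465
  = 15.25%


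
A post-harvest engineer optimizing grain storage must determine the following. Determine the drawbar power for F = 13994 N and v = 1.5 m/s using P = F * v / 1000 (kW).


P = F * v / 1000
  = 13994 * 1.5 / 1000
  = 20991 / 1000
  = 20.99 kW


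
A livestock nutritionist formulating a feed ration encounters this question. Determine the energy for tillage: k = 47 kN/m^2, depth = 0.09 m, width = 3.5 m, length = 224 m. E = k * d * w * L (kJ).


E = k * d * w * L
  = 47 * 0.09 * 3.5 * 224
  = 3316.32 kJ


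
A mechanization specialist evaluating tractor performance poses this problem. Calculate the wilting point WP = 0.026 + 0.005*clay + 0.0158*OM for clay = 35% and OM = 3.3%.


WP = 0.026 + 0.005*35 + 0.0158*3.3
   = 0.026 + 0.1750 + 0.0521
   = 0.2531


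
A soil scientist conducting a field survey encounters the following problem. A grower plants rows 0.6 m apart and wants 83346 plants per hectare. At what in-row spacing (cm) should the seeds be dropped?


spacing = 10000 / (row_sp * density)
        = 10000 / (0.6 * 83346)
        = 10000 / 50007.60
        = 0.19997 m = 20.00 cm


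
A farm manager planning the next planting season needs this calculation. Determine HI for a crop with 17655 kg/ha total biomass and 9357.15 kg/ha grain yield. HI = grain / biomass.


HI = grain_yield / biomass
   = 9357.15 / 17655
   = 0.53


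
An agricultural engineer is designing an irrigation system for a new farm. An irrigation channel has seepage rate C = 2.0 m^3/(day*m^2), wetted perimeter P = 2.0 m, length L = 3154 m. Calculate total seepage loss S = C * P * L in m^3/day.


S = C * P * L
  = 2.0 * 2.0 * 3154
  = 12616 m^3/day


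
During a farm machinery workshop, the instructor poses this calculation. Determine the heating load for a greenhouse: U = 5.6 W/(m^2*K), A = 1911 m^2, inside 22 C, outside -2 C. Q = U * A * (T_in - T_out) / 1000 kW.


dT = 22 - (-2) = 24 K
Q = U * A * dT
  = 5.6 * 1911 * 24
  = 256838.40 W = 256.84 kW


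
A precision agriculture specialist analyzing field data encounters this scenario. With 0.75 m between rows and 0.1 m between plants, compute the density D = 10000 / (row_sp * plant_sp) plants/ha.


D = 10000 / (row_sp * plant_sp)
  = 10000 / (0.75 * 0.1)
  = 10000 / 0.0750
  = 133333.33 plants/ha


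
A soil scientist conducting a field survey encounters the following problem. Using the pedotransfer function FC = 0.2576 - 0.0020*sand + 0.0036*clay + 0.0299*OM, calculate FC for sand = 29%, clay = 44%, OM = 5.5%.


FC = 0.2576 - 0.0020*29 + 0.0036*44 + 0.0299*5.5
   = 0.2576 - 0.0580 + 0.1584 + 0.1645
   = 0.5225


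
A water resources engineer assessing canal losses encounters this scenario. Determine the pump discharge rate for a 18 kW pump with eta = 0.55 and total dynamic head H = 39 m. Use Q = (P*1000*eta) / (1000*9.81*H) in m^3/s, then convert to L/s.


Q = (P * 1000 * eta) / (rho * g * H)
  = (18 * 1000 * 0.55) / (1000 * 9.81 * 39)
  = 9900 / 382590
  = 0.02588 m^3/s = 25.88 L/s


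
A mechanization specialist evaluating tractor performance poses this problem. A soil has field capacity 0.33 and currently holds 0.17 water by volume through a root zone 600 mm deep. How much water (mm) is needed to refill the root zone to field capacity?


SMD = (FC - theta) * D
    = (0.33 - 0.17) * 600
    = 0.160 * 600
    = 96 mm


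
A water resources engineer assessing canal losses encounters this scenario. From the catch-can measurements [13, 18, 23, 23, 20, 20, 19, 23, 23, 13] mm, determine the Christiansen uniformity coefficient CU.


xbar = 195 / 10 = 19.500
sum|xi - xbar| = 30
CU = 100 * (1 - 30 / (10 * 19.500))
   = 100 * (1 - 0.1538)
   = 84.62%


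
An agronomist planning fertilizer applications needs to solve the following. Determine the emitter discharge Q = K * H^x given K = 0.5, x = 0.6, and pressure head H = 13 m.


Q = K * H^x
  = 0.5 * 13^0.6
  = 0.5 * 4.6598
  = 2.33 L/h


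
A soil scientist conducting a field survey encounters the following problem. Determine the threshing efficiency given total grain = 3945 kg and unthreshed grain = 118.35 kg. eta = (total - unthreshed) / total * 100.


eta = (total - unthreshed) / total * 100
    = (3945 - 118.35) / 3945 * 100
    = 3826.65 / 3945 * 100
    = 97%


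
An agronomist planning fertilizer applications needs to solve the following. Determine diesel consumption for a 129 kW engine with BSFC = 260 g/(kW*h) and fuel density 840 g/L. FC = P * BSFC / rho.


FC = P * BSFC / rho_fuel
   = 129 * 260 / 840
   = 33540 / 840
   = 39.93 L/h


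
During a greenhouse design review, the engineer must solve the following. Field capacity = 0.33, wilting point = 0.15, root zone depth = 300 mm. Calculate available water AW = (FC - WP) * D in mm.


AW = (FC - WP) * D
   = (0.33 - 0.15) * 300
   = 0.18 * 300
   = 54 mm


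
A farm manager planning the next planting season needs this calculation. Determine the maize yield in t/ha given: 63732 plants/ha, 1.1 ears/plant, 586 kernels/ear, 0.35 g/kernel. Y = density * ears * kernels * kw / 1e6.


Y = density * ears * kernels * kw
  = 63732 * 1.1 * 586 * 0.35 g/ha
  = 14378576.52 g/ha
  = 14378.58 kg/ha = 14.38 t/ha


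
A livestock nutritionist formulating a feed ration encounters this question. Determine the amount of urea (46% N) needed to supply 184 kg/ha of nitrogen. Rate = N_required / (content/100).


Rate = N_required / (N_content / 100)
     = 184 / (46 / 100)
     = 184 / 0.46
     = 400 kg/ha


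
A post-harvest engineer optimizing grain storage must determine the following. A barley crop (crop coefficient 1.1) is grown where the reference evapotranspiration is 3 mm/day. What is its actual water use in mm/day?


ETc = Kc * ET0
    = 1.1 * 3
    = 3.30 mm/day


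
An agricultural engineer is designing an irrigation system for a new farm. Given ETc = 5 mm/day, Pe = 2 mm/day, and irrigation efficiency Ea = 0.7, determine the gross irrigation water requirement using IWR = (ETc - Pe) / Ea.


IWR = (ETc - Pe) / Ea
    = (5 - 2) / 0.7
    = 3 / 0.7
    = 4.29 mm/day


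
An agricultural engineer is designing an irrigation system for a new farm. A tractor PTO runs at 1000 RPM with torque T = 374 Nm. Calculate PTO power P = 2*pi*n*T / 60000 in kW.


P = 2*pi*n*T / 60000
  = 2*pi * 1000 * 374 / 60000
  = 2349911.30 / 60000
  = 39.17 kW


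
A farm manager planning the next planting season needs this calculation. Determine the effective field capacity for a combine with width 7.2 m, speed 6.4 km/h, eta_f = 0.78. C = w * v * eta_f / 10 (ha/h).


C = w * v * eta_f / 10
  = 7.2 * 6.4 * 0.78 / 10
  = 35.94 / 10
  = 3.59 ha/h


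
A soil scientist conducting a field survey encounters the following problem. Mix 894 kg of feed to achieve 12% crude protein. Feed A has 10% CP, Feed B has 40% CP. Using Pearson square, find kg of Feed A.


parts_A = CP_b - target = 40 - 12 = 28
parts_B = target - CP_a = 12 - 10 = 2
total_parts = 28 + 2 = 30
Feed A = 894 * 28 / 30 = 834.40 kg
Feed B = 894 * 2 / 30 = 59.60 kg

834.40 kg


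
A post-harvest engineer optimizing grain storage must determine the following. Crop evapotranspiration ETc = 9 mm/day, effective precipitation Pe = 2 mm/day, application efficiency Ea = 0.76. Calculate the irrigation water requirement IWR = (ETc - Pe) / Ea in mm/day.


IWR = (ETc - Pe) / Ea
    = (9 - 2) / 0.76
    = 7 / 0.76
    = 9.21 mm/day


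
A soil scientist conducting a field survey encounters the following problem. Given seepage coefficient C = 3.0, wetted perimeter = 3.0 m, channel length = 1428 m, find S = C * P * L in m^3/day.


S = C * P * L
  = 3.0 * 3.0 * 1428
  = 12852 m^3/day


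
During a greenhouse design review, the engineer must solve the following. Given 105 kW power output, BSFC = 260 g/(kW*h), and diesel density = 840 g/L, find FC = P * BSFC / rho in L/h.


FC = P * BSFC / rho_fuel
   = 105 * 260 / 840
   = 27300 / 840
   = 32.50 L/h


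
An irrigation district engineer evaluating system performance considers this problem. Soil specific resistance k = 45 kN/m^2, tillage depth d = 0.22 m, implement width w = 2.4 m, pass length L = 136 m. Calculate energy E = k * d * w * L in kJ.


E = k * d * w * L
  = 45 * 0.22 * 2.4 * 136
  = 3231.36 kJ


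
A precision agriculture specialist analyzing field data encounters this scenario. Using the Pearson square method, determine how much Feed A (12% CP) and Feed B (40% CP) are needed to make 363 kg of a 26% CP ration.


parts_A = CP_b - target = 40 - 26 = 14
parts_B = target - CP_a = 26 - 12 = 14
total_parts = 14 + 14 = 28
Feed A = 363 * 14 / 28 = 181.50 kg
Feed B = 363 * 14 / 28 = 181.50 kg


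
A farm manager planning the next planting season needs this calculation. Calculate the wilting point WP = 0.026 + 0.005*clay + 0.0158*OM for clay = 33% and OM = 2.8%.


WP = 0.026 + 0.005*33 + 0.0158*2.8
   = 0.026 + 0.1650 + 0.0442
   = 0.2352


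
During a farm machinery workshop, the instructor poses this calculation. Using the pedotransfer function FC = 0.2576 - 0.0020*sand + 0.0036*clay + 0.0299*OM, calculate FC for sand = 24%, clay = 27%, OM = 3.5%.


FC = 0.2576 - 0.0020*24 + 0.0036*27 + 0.0299*3.5
   = 0.2576 - 0.0480 + 0.0972 + 0.1047
   = 0.4115


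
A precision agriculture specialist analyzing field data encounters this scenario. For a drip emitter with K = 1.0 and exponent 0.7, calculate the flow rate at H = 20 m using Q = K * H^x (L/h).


Q = K * H^x
  = 1.0 * 20^0.7
  = 1.0 * 8.1418
  = 8.14 L/h


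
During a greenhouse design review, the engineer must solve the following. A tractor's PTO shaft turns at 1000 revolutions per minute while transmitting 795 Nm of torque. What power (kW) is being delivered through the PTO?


P = 2*pi*n*T / 60000
  = 2*pi * 1000 * 795 / 60000
  = 4995132.32 / 60000
  = 83.25 kW


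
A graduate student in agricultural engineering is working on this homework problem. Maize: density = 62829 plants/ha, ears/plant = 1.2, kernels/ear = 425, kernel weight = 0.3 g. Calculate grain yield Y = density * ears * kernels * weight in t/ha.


Y = density * ears * kernels * kw
  = 62829 * 1.2 * 425 * 0.3 g/ha
  = 9612837 g/ha
  = 9612.84 kg/ha = 9.61 t/ha


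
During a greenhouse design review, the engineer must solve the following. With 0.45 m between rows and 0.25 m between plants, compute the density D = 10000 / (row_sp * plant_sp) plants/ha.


D = 10000 / (row_sp * plant_sp)
  = 10000 / (0.45 * 0.25)
  = 10000 / 0.1125
  = 88888.89 plants/ha


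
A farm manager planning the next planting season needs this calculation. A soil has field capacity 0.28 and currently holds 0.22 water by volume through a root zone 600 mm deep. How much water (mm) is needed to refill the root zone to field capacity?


SMD = (FC - theta) * D
    = (0.28 - 0.22) * 600
    = 0.060 * 600
    = 36 mm
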